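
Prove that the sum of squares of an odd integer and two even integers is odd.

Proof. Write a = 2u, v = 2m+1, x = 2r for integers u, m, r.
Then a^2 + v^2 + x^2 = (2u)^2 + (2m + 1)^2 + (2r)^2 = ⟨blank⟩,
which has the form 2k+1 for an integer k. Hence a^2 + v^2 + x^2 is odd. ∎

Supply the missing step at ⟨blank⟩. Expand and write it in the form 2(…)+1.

2(2m^2 + 2m + 2r^2 + 2u^2) + 1

(2u)^2 + (2m + 1)^2 + (2r)^2 = 4m^2 + 4m + 4r^2 + 4u^2 + 1
= 2(2m^2 + 2m + 2r^2 + 2u^2) + 1.
Since 2m^2 + 2m + 2r^2 + 2u^2 is an integer, the sum of squares is of the form 2k+1 for an integer k.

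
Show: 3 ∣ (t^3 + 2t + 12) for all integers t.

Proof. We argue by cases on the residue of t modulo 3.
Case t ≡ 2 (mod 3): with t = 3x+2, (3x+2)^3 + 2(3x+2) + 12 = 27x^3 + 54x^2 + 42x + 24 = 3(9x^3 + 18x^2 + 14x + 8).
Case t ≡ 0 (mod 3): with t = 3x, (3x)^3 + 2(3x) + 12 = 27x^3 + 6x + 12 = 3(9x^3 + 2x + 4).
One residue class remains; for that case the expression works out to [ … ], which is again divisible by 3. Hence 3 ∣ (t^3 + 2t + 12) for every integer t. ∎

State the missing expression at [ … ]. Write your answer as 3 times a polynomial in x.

3(9x^3 + 9x^2 + 5x + 5)

The residues treated are {2, 0}, so the missing case is t ≡ 1 (mod 3); write t = 3x+1.
Then (3x+1)^3 + 2(3x+1) + 12 = 27x^3 + 27x^2 + 15x + 15 = 3(9x^3 + 9x^2 + 5x + 5).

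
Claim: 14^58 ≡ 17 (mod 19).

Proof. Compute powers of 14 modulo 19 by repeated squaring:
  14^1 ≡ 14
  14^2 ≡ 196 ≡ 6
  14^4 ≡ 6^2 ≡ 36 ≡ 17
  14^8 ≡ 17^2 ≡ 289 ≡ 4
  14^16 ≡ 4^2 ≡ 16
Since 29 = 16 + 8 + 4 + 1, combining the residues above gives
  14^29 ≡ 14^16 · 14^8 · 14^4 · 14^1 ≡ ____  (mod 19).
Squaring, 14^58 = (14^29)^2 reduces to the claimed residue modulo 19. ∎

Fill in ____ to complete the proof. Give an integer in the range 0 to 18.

13

14^16 · 14^8 · 14^4 · 14^1 ≡ 16 · 4 · 17 · 14 = 15232.
15232 mod 19 = 13, so 14^29 ≡ 13 (mod 19).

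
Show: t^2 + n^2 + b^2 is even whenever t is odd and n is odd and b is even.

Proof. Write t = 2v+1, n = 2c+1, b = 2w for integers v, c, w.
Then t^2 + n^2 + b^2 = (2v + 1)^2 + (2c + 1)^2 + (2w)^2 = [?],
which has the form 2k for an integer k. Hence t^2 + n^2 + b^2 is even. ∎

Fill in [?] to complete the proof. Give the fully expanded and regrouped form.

Expanding: (2v + 1)^2 + (2c + 1)^2 + (2w)^2 = 4c^2 + 4c + 4v^2 + 4v + 4w^2 + 2.
Every term is even; pulling out the factor of 2 gives 2(2c^2 + 2c + 2v^2 + 2v + 2w^2 + 1).

2(2c^2 + 2c + 2v^2 + 2v + 2w^2 + 1)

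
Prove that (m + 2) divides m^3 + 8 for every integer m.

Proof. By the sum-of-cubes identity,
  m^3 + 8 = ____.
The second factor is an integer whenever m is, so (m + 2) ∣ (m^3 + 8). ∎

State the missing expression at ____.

Polynomial division of m^3 + 8 by m + 2 leaves remainder 0 and quotient m^2 - 2m + 4.
Hence m^3 + 8 = (m + 2)(m^2 - 2m + 4).

(m + 2)(m^2 - 2m + 4)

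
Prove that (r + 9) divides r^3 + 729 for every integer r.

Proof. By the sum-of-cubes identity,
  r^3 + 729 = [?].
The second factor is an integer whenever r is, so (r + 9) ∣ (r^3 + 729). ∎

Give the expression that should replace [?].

a^3 + b^3 = (a + b)(a^2 - ab + b^2). With a = r, b = 9:
r^3 + 729 = (r + 9)(r^2 - 9r + 81).

(r + 9)(r^2 - 9r + 81)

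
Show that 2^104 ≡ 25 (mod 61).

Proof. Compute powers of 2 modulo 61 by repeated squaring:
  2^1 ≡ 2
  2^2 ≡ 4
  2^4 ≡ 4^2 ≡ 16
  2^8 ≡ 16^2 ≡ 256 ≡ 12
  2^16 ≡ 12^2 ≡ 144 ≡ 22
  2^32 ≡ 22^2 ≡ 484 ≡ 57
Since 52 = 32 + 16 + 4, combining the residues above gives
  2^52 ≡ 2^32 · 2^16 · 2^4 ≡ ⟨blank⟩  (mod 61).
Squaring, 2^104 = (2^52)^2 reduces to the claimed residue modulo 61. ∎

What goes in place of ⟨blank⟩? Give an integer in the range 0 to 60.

Multiply the listed residues: 57 · 22 · 16 = 1254 → 20064.
Reducing modulo 61: 20064 = 328·61 + 56, so 2^52 ≡ 56.

56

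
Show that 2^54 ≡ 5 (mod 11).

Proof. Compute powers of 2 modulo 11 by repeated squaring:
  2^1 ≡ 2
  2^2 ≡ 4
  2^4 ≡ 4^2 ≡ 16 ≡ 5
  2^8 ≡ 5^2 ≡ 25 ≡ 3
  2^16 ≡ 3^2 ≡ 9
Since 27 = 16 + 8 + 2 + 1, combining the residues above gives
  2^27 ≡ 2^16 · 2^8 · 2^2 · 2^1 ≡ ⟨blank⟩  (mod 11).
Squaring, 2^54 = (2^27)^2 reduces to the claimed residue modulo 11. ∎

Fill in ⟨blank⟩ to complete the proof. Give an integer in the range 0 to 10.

7

2^16 · 2^8 · 2^2 · 2^1 ≡ 9 · 3 · 4 · 2 = 216.
216 mod 11 = 7, so 2^27 ≡ 7 (mod 11).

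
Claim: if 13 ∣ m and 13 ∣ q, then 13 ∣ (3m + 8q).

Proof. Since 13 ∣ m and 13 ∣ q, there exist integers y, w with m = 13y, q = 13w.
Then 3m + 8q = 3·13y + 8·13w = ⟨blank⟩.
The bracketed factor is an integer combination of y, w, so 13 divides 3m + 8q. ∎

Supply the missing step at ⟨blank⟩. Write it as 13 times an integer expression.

Pull the common 13 out of every term: 3·13y + 8·13w = 13(8w + 3y).
8w + 3y is an integer, which exhibits the divisibility.

13(8w + 3y)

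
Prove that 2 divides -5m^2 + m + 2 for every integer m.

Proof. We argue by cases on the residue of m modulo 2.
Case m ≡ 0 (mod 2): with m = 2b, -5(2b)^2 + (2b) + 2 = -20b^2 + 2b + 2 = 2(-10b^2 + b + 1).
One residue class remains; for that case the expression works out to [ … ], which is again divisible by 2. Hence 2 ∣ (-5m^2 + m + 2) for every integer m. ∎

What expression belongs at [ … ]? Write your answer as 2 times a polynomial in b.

2(-10b^2 - 9b - 1)

Only m ≡ 1 (mod 2) is unaccounted for. Put m = 2b+1:
-5(2b+1)^2 + (2b+1) + 2 expands to -20b^2 - 18b - 2,
and factoring out 2 leaves 2(-10b^2 - 9b - 1).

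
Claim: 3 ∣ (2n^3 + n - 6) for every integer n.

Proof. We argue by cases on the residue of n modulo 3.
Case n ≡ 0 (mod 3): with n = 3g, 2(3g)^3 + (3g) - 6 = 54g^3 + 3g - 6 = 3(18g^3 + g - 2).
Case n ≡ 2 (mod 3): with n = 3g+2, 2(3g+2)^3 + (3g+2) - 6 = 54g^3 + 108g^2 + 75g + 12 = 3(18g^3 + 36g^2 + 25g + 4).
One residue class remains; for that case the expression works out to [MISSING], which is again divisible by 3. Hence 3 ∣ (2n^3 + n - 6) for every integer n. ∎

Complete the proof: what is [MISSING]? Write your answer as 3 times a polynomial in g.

3(18g^3 + 18g^2 + 7g - 1)

Only n ≡ 1 (mod 3) is unaccounted for. Put n = 3g+1:
2(3g+1)^3 + (3g+1) - 6 expands to 54g^3 + 54g^2 + 21g - 3,
and factoring out 3 leaves 3(18g^3 + 18g^2 + 7g - 1).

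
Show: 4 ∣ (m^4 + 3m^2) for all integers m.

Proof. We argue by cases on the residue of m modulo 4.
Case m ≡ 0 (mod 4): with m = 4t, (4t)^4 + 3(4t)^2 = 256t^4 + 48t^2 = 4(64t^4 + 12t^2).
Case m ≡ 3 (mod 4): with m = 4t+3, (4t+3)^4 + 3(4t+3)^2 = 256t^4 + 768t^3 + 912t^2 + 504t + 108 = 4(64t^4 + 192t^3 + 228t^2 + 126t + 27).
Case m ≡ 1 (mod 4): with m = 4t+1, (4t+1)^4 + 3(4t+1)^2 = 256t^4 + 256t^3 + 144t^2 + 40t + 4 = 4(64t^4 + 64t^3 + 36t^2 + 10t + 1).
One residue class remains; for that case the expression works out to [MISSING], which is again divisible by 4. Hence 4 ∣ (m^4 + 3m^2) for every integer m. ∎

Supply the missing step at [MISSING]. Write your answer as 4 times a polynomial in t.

Only m ≡ 2 (mod 4) is unaccounted for. Put m = 4t+2:
(4t+2)^4 + 3(4t+2)^2 expands to 256t^4 + 512t^3 + 432t^2 + 176t + 28,
and factoring out 4 leaves 4(64t^4 + 128t^3 + 108t^2 + 44t + 7).

4(64t^4 + 128t^3 + 108t^2 + 44t + 7)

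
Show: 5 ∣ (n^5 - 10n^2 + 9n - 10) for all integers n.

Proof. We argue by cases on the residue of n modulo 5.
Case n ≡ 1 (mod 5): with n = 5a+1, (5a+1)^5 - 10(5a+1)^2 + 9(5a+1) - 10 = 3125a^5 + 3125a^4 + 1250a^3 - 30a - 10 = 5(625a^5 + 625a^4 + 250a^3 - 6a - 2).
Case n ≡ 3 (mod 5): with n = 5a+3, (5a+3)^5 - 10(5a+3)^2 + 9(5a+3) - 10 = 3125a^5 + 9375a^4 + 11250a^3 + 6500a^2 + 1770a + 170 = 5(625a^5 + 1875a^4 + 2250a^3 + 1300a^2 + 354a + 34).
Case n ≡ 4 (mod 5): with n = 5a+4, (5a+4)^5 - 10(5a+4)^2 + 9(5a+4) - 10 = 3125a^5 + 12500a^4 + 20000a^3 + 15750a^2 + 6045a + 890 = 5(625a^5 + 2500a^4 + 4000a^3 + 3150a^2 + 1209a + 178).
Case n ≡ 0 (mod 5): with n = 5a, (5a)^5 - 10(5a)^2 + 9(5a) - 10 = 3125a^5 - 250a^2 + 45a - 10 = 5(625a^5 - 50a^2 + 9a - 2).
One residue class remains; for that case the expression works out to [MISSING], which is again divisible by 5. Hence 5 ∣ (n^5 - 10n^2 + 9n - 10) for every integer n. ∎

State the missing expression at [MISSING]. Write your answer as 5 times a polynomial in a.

The residues treated are {1, 3, 4, 0}, so the missing case is n ≡ 2 (mod 5); write n = 5a+2.
Then (5a+2)^5 - 10(5a+2)^2 + 9(5a+2) - 10 = 3125a^5 + 6250a^4 + 5000a^3 + 1750a^2 + 245a = 5(625a^5 + 1250a^4 + 1000a^3 + 350a^2 + 49a).

5(625a^5 + 1250a^4 + 1000a^3 + 350a^2 + 49a)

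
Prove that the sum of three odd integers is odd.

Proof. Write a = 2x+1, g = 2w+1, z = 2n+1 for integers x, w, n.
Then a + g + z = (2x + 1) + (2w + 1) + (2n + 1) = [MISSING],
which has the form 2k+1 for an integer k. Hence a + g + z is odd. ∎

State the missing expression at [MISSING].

2(n + w + x + 1) + 1

Expanding: (2x + 1) + (2w + 1) + (2n + 1) = 2n + 2w + 2x + 3.
Every term except the constant is even, so this is 2(n + w + x + 1) + 1,
and n + w + x + 1 ∈ ℤ gives the required form.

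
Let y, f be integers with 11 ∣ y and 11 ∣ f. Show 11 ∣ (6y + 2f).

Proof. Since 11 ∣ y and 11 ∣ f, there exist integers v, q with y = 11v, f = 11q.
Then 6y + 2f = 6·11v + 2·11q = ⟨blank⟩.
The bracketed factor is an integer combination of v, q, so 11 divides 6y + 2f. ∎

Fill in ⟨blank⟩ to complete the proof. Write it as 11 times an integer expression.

11(2q + 6v)

Each term has a factor of 11: 6·11v + 2·11q = 11·(2q + 6v).
Since 2q + 6v is an integer, 11 ∣ (6y + 2f).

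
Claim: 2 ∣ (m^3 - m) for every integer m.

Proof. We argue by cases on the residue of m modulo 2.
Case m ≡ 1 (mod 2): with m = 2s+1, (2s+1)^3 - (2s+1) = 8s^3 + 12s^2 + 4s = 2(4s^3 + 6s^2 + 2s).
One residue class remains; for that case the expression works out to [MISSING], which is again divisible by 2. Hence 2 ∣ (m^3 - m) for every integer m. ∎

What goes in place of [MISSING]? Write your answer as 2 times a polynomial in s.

2(4s^3 - s)

Only m ≡ 0 (mod 2) is unaccounted for. Put m = 2s:
(2s)^3 - (2s) expands to 8s^3 - 2s,
and factoring out 2 leaves 2(4s^3 - s).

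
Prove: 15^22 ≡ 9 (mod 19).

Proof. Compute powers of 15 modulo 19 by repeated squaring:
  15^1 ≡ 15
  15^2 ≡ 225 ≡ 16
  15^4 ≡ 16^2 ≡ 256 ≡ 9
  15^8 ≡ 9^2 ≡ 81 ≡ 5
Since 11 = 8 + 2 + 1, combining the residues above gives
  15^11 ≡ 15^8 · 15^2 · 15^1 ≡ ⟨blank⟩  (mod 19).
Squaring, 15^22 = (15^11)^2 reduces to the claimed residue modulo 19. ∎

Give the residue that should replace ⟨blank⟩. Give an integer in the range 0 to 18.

3

Multiply the listed residues: 5 · 16 · 15 = 80 → 1200.
Reducing modulo 19: 1200 = 63·19 + 3, so 15^11 ≡ 3.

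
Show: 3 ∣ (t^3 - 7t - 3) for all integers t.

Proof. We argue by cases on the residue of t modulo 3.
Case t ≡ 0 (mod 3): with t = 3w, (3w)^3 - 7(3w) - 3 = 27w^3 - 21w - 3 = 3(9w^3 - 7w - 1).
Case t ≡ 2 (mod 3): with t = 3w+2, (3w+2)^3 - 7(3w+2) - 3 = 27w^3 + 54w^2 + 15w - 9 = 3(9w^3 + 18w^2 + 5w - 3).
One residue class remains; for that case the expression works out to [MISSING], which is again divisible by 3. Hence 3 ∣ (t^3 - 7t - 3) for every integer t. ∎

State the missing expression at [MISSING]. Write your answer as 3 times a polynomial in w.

3(9w^3 + 9w^2 - 4w - 3)

The residues treated are {0, 2}, so the missing case is t ≡ 1 (mod 3); write t = 3w+1.
Then (3w+1)^3 - 7(3w+1) - 3 = 27w^3 + 27w^2 - 12w - 9 = 3(9w^3 + 9w^2 - 4w - 3).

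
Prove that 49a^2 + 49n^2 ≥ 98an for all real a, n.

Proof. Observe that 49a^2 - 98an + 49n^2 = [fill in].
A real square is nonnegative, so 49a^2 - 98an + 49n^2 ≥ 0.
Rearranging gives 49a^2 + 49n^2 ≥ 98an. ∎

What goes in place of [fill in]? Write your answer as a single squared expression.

49a^2 - 98an + 49n^2 is a perfect-square trinomial: the outer terms are (7a)^2 and (7n)^2, and the cross term is -2·7a·7n.
So 49a^2 - 98an + 49n^2 = (7a - 7n)^2 ≥ 0.

(7a - 7n)^2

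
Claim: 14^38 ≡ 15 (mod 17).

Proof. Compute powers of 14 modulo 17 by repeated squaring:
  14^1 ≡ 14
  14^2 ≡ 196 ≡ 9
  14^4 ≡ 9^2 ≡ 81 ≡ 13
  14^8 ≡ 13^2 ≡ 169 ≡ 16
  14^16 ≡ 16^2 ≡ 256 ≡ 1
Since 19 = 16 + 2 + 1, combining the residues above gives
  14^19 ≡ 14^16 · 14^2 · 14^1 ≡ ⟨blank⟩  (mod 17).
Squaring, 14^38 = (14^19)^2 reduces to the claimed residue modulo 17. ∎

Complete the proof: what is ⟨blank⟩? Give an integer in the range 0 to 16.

7

Multiply the listed residues: 1 · 9 · 14 = 9 → 126.
Reducing modulo 17: 126 = 7·17 + 7, so 14^19 ≡ 7.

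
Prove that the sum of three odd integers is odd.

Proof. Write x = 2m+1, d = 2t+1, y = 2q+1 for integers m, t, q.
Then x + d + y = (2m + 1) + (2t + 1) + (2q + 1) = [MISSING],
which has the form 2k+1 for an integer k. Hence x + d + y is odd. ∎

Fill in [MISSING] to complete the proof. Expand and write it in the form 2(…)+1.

2(m + q + t + 1) + 1

Expanding: (2m + 1) + (2t + 1) + (2q + 1) = 2m + 2q + 2t + 3.
Every term except the constant is even, so this is 2(m + q + t + 1) + 1,
and m + q + t + 1 ∈ ℤ gives the required form.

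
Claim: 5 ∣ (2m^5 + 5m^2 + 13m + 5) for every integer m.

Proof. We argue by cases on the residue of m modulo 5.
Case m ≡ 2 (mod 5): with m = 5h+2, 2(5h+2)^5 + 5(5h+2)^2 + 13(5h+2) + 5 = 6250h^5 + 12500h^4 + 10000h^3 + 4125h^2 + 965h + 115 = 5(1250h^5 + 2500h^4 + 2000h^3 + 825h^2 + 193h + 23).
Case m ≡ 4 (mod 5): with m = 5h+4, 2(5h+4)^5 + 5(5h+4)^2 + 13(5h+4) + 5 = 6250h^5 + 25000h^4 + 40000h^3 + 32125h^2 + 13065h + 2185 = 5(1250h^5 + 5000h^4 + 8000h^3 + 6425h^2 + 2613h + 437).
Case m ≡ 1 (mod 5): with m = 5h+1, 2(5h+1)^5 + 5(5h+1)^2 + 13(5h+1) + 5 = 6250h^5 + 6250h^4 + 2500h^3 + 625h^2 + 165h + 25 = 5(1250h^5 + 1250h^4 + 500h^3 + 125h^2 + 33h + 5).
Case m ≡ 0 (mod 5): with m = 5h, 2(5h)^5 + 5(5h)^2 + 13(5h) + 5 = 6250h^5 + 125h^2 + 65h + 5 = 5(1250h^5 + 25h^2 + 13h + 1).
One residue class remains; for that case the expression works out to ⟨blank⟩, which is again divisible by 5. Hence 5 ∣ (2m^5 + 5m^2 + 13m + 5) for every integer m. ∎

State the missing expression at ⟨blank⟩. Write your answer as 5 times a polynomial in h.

Only m ≡ 3 (mod 5) is unaccounted for. Put m = 5h+3:
2(5h+3)^5 + 5(5h+3)^2 + 13(5h+3) + 5 expands to 6250h^5 + 18750h^4 + 22500h^3 + 13625h^2 + 4265h + 575,
and factoring out 5 leaves 5(1250h^5 + 3750h^4 + 4500h^3 + 2725h^2 + 853h + 115).

5(1250h^5 + 3750h^4 + 4500h^3 + 2725h^2 + 853h + 115)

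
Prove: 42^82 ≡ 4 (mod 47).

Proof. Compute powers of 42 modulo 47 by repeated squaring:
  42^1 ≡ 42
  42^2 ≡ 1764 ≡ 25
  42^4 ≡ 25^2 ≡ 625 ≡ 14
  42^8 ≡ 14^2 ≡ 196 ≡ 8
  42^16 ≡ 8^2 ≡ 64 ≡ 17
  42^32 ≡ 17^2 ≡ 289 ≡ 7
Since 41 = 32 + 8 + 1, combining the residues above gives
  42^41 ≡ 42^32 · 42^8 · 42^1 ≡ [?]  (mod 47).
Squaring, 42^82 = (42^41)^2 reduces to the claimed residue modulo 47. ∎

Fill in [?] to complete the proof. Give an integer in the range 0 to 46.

2

Multiply the listed residues: 7 · 8 · 42 = 56 → 2352.
Reducing modulo 47: 2352 = 50·47 + 2, so 42^41 ≡ 2.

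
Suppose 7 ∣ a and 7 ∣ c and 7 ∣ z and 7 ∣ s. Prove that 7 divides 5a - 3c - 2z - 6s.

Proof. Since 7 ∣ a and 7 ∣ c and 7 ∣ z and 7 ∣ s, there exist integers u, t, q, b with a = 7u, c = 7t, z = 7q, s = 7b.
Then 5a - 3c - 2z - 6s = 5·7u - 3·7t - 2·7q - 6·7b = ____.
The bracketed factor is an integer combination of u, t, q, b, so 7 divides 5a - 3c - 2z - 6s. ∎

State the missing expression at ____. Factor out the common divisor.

Pull the common 7 out of every term: 5·7u - 3·7t - 2·7q - 6·7b = 7(-6b - 2q - 3t + 5u).
-6b - 2q - 3t + 5u is an integer, which exhibits the divisibility.

7(-6b - 2q - 3t + 5u)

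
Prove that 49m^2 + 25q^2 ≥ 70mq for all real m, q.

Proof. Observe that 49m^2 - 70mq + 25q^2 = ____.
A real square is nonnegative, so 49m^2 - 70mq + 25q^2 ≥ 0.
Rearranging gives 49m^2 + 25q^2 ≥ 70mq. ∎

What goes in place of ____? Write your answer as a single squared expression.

(7m - 5q)^2

The leading and trailing coefficients are 7^2 and 5^2, and 70 = 2·7·5, so the trinomial is (7m - 5q)^2.
Hence 49m^2 - 70mq + 25q^2 ≥ 0.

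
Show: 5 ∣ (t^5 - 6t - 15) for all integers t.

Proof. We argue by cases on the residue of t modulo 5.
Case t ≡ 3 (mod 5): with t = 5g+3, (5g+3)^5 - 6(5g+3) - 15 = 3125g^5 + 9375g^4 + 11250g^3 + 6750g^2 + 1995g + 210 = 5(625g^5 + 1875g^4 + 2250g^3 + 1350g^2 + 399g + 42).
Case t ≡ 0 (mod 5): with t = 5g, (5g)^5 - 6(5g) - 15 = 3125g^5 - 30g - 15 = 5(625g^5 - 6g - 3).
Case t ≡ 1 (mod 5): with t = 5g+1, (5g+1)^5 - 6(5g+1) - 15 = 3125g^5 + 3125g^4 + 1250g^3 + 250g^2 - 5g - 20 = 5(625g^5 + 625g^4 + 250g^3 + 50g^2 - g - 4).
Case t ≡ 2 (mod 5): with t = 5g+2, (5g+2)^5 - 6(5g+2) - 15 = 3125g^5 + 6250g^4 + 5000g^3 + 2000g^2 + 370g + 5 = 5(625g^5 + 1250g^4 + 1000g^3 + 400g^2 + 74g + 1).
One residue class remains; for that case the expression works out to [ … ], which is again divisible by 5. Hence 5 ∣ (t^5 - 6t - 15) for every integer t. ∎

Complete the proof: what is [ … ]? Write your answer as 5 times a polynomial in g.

The residues treated are {3, 0, 1, 2}, so the missing case is t ≡ 4 (mod 5); write t = 5g+4.
Then (5g+4)^5 - 6(5g+4) - 15 = 3125g^5 + 12500g^4 + 20000g^3 + 16000g^2 + 6370g + 985 = 5(625g^5 + 2500g^4 + 4000g^3 + 3200g^2 + 1274g + 197).

5(625g^5 + 2500g^4 + 4000g^3 + 3200g^2 + 1274g + 197)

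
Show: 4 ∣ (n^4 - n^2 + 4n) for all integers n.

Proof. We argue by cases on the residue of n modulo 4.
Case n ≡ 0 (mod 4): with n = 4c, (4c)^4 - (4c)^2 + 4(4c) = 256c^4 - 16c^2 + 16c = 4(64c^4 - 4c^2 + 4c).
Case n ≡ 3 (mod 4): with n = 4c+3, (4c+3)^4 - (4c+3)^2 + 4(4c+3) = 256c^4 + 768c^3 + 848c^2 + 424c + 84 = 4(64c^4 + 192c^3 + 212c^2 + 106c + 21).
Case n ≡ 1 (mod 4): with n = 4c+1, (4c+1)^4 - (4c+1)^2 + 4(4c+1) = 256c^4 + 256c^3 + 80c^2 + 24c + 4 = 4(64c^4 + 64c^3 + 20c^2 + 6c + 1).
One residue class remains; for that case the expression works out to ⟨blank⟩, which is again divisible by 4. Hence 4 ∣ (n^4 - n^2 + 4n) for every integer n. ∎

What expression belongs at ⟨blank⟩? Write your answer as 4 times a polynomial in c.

Only n ≡ 2 (mod 4) is unaccounted for. Put n = 4c+2:
(4c+2)^4 - (4c+2)^2 + 4(4c+2) expands to 256c^4 + 512c^3 + 368c^2 + 128c + 20,
and factoring out 4 leaves 4(64c^4 + 128c^3 + 92c^2 + 32c + 5).

4(64c^4 + 128c^3 + 92c^2 + 32c + 5)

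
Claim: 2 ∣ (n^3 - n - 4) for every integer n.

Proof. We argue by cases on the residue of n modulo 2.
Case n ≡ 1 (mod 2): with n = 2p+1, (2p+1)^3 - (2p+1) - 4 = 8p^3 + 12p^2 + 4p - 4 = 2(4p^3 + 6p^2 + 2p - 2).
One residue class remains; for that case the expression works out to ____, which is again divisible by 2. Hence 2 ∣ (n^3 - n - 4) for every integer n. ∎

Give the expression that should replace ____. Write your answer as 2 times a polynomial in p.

2(4p^3 - p - 2)

The residues treated are {1}, so the missing case is n ≡ 0 (mod 2); write n = 2p.
Then (2p)^3 - (2p) - 4 = 8p^3 - 2p - 4 = 2(4p^3 - p - 2).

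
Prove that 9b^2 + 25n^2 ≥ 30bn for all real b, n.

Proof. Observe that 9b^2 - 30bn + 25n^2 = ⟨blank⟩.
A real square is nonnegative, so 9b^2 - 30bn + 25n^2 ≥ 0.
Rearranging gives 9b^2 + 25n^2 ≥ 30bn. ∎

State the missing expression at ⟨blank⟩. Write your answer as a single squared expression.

The leading and trailing coefficients are 3^2 and 5^2, and 30 = 2·3·5, so the trinomial is (3b - 5n)^2.
Hence 9b^2 - 30bn + 25n^2 ≥ 0.

(3b - 5n)^2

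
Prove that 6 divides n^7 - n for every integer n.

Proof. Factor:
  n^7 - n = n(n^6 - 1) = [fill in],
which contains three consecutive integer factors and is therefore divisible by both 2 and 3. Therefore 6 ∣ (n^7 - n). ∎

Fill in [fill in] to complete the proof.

n^6 - 1 = (n^2 - 1)(n^4 + n^2 + 1), and n^2 - 1 = (n-1)(n+1).
So n(n^6 - 1) = (n - 1)n(n + 1)(n^4 + n^2 + 1).

(n - 1)n(n + 1)(n^4 + n^2 + 1)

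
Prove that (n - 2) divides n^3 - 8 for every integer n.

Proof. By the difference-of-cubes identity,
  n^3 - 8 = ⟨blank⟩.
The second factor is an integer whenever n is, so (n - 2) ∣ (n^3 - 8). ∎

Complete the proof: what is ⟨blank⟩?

(n - 2)(n^2 + 2n + 4)

a^3 - b^3 = (a - b)(a^2 + ab + b^2). With a = n, b = 2:
n^3 - 8 = (n - 2)(n^2 + 2n + 4).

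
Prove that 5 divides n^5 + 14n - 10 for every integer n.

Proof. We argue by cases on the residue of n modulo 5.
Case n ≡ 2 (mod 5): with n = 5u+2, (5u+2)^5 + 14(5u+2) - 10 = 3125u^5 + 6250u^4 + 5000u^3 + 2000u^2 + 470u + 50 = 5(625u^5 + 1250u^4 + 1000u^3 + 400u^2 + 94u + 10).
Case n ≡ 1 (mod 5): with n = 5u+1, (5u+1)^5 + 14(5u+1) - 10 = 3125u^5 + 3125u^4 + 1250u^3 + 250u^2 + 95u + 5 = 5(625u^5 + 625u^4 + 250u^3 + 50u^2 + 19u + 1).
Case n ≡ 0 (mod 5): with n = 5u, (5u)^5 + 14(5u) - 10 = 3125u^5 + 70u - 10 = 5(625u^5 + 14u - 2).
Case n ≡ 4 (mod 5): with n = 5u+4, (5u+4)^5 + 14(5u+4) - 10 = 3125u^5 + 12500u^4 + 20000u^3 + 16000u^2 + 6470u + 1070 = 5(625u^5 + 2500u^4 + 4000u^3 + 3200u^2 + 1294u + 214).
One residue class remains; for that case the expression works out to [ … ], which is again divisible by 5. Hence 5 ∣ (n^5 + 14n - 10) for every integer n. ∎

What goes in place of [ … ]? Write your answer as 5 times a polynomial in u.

5(625u^5 + 1875u^4 + 2250u^3 + 1350u^2 + 419u + 55)

The residues treated are {2, 1, 0, 4}, so the missing case is n ≡ 3 (mod 5); write n = 5u+3.
Then (5u+3)^5 + 14(5u+3) - 10 = 3125u^5 + 9375u^4 + 11250u^3 + 6750u^2 + 2095u + 275 = 5(625u^5 + 1875u^4 + 2250u^3 + 1350u^2 + 419u + 55).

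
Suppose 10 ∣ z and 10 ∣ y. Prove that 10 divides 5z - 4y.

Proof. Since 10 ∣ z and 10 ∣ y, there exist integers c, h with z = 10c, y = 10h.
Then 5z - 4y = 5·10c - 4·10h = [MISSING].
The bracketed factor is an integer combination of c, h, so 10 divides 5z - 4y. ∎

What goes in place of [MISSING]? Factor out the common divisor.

Each term has a factor of 10: 5·10c - 4·10h = 10·(5c - 4h).
Since 5c - 4h is an integer, 10 ∣ (5z - 4y).

10(5c - 4h)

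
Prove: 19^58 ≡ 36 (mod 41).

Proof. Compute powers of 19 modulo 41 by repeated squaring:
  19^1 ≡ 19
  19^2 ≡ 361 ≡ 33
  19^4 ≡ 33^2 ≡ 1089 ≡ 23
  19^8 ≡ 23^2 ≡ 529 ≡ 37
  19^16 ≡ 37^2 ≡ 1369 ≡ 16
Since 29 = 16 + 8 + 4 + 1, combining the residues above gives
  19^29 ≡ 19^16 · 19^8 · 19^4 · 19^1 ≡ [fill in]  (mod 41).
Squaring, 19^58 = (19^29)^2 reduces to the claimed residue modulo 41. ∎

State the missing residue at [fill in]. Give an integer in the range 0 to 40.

19^16 · 19^8 · 19^4 · 19^1 ≡ 16 · 37 · 23 · 19 = 258704.
258704 mod 41 = 35, so 19^29 ≡ 35 (mod 41).

35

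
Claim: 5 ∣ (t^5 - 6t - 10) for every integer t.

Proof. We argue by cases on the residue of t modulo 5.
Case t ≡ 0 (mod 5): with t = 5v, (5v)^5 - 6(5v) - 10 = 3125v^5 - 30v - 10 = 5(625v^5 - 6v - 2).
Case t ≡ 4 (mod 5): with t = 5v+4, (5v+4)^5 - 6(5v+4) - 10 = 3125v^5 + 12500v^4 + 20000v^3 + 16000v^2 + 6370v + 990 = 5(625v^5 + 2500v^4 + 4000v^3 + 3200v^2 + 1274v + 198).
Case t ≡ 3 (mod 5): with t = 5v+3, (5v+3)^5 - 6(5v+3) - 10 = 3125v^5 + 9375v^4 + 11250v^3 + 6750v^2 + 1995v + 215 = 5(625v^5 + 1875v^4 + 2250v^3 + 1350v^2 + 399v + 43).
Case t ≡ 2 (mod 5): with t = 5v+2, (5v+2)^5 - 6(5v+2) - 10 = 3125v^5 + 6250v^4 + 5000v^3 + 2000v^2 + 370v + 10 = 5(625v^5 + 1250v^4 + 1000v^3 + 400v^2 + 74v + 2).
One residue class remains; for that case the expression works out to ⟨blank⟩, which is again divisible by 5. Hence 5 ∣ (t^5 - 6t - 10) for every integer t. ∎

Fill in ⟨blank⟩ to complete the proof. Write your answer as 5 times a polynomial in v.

5(625v^5 + 625v^4 + 250v^3 + 50v^2 - v - 3)

The residues treated are {0, 4, 3, 2}, so the missing case is t ≡ 1 (mod 5); write t = 5v+1.
Then (5v+1)^5 - 6(5v+1) - 10 = 3125v^5 + 3125v^4 + 1250v^3 + 250v^2 - 5v - 15 = 5(625v^5 + 625v^4 + 250v^3 + 50v^2 - v - 3).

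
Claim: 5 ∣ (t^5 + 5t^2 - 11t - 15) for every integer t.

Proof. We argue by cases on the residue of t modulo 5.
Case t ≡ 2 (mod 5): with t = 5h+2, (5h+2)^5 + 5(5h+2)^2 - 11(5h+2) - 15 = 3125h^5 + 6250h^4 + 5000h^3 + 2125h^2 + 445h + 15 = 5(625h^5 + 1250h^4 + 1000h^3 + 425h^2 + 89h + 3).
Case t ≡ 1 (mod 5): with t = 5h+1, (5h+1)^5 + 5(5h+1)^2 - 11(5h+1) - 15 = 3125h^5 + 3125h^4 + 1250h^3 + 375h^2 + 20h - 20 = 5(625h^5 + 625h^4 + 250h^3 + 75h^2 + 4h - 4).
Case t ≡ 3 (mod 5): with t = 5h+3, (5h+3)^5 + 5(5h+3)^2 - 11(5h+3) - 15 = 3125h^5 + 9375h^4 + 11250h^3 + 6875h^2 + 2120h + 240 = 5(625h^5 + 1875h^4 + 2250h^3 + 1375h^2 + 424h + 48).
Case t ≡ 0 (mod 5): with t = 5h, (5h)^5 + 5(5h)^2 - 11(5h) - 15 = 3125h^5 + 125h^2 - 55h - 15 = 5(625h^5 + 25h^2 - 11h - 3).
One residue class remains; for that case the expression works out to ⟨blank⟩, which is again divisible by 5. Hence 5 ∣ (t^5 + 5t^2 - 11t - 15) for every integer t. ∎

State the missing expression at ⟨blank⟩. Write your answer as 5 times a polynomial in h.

5(625h^5 + 2500h^4 + 4000h^3 + 3225h^2 + 1309h + 209)

Only t ≡ 4 (mod 5) is unaccounted for. Put t = 5h+4:
(5h+4)^5 + 5(5h+4)^2 - 11(5h+4) - 15 expands to 3125h^5 + 12500h^4 + 20000h^3 + 16125h^2 + 6545h + 1045,
and factoring out 5 leaves 5(625h^5 + 2500h^4 + 4000h^3 + 3225h^2 + 1309h + 209).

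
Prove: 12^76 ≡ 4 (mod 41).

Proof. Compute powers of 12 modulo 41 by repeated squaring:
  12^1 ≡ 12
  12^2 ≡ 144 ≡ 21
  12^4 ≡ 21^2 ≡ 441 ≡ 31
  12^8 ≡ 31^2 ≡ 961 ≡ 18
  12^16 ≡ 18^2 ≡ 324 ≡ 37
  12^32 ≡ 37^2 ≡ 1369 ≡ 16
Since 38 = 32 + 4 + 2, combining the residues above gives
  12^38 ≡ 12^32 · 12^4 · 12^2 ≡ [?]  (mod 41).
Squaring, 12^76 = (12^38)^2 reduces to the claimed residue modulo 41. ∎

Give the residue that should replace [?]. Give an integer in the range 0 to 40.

2

Multiply the listed residues: 16 · 31 · 21 = 496 → 10416.
Reducing modulo 41: 10416 = 254·41 + 2, so 12^38 ≡ 2.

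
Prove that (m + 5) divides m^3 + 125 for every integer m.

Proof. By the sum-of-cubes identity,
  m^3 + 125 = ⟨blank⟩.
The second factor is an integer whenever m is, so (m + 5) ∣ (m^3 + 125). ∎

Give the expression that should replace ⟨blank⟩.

a^3 + b^3 = (a + b)(a^2 - ab + b^2). With a = m, b = 5:
m^3 + 125 = (m + 5)(m^2 - 5m + 25).

(m + 5)(m^2 - 5m + 25)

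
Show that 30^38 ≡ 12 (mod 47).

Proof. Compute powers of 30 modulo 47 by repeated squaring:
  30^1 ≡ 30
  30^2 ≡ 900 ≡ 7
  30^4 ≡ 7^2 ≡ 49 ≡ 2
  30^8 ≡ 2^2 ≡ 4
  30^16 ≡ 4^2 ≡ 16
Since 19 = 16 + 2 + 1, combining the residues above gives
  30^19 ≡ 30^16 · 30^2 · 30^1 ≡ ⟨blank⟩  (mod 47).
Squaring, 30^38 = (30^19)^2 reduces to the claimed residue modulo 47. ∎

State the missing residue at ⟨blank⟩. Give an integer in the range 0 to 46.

30^16 · 30^2 · 30^1 ≡ 16 · 7 · 30 = 3360.
3360 mod 47 = 23, so 30^19 ≡ 23 (mod 47).

23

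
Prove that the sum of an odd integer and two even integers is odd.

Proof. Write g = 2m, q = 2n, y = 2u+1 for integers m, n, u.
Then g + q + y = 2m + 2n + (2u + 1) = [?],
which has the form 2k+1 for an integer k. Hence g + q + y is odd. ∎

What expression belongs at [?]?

2(m + n + u) + 1

2m + 2n + (2u + 1) = 2m + 2n + 2u + 1
= 2(m + n + u) + 1.
Since m + n + u is an integer, the sum is of the form 2k+1 for an integer k.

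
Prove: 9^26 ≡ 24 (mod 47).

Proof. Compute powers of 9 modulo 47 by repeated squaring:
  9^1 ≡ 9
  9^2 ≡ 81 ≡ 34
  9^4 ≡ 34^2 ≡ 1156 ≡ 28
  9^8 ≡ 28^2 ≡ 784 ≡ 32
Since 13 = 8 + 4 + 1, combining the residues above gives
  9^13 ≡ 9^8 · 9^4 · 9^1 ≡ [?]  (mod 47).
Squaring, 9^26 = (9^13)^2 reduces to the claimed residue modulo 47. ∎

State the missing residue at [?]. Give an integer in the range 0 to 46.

27

Multiply the listed residues: 32 · 28 · 9 = 896 → 8064.
Reducing modulo 47: 8064 = 171·47 + 27, so 9^13 ≡ 27.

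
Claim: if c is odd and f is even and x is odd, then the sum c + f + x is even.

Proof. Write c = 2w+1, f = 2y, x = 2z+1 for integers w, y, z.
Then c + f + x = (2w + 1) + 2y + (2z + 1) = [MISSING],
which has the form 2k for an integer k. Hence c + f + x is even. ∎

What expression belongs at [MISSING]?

2(w + y + z + 1)

(2w + 1) + 2y + (2z + 1) = 2w + 2y + 2z + 2
= 2(w + y + z + 1).
Since w + y + z + 1 is an integer, the sum is of the form 2k for an integer k.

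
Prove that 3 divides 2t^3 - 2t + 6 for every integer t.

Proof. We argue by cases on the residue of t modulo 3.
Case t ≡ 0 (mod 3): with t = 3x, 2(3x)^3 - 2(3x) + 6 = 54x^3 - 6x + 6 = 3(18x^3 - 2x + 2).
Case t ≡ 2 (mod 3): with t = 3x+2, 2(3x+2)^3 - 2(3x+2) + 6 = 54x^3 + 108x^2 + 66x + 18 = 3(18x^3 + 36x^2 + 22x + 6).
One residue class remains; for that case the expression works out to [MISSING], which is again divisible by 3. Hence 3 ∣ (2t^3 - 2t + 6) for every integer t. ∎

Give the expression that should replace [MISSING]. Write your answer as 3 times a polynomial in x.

3(18x^3 + 18x^2 + 4x + 2)

The residues treated are {0, 2}, so the missing case is t ≡ 1 (mod 3); write t = 3x+1.
Then 2(3x+1)^3 - 2(3x+1) + 6 = 54x^3 + 54x^2 + 12x + 6 = 3(18x^3 + 18x^2 + 4x + 2).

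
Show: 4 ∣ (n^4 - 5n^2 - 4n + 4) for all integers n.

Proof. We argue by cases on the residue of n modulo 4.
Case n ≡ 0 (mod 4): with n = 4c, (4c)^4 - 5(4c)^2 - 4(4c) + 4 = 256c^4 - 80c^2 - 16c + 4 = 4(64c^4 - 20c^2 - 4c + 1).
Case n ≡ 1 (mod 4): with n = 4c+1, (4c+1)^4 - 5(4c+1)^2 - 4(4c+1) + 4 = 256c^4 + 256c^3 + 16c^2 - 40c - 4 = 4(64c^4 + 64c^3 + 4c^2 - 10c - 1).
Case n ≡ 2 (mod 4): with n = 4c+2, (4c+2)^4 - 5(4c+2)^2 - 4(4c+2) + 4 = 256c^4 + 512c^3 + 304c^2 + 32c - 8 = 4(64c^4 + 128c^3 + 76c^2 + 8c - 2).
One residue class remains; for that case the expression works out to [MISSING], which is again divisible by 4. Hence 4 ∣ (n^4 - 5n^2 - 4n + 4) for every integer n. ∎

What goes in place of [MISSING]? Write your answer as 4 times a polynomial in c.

4(64c^4 + 192c^3 + 196c^2 + 74c + 7)

The residues treated are {0, 1, 2}, so the missing case is n ≡ 3 (mod 4); write n = 4c+3.
Then (4c+3)^4 - 5(4c+3)^2 - 4(4c+3) + 4 = 256c^4 + 768c^3 + 784c^2 + 296c + 28 = 4(64c^4 + 192c^3 + 196c^2 + 74c + 7).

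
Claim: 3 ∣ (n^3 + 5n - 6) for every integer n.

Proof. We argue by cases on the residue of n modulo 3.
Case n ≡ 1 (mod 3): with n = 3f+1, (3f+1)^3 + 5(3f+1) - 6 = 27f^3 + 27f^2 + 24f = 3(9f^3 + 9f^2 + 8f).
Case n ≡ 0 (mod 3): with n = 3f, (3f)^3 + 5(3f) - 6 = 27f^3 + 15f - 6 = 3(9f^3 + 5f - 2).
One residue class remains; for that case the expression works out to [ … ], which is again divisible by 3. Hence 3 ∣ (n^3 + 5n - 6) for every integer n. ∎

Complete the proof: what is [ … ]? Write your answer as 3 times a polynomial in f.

The residues treated are {1, 0}, so the missing case is n ≡ 2 (mod 3); write n = 3f+2.
Then (3f+2)^3 + 5(3f+2) - 6 = 27f^3 + 54f^2 + 51f + 12 = 3(9f^3 + 18f^2 + 17f + 4).

3(9f^3 + 18f^2 + 17f + 4)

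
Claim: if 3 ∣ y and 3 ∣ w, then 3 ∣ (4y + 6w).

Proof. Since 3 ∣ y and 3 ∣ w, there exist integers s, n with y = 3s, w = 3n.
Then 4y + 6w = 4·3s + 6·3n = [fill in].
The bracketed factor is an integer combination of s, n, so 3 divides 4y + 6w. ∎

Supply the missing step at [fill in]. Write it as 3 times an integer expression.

Each term has a factor of 3: 4·3s + 6·3n = 3·(6n + 4s).
Since 6n + 4s is an integer, 3 ∣ (4y + 6w).

3(6n + 4s)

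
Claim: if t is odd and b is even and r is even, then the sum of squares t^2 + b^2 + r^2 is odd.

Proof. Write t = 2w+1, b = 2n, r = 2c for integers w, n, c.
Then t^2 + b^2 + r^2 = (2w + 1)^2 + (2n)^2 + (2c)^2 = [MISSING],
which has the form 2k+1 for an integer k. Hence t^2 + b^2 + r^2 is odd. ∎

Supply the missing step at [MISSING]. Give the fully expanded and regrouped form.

(2w + 1)^2 + (2n)^2 + (2c)^2 = 4c^2 + 4n^2 + 4w^2 + 4w + 1
= 2(2c^2 + 2n^2 + 2w^2 + 2w) + 1.
Since 2c^2 + 2n^2 + 2w^2 + 2w is an integer, the sum of squares is of the form 2k+1 for an integer k.

2(2c^2 + 2n^2 + 2w^2 + 2w) + 1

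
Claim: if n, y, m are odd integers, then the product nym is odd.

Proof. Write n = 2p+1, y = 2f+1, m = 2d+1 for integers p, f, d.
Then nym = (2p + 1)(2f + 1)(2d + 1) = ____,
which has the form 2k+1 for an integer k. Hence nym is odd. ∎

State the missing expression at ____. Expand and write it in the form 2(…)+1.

Expanding: (2p + 1)(2f + 1)(2d + 1) = 8dfp + 4df + 4dp + 2d + 4fp + 2f + 2p + 1.
Every term except the constant is even, so this is 2(4dfp + 2df + 2dp + d + 2fp + f + p) + 1,
and 4dfp + 2df + 2dp + d + 2fp + f + p ∈ ℤ gives the required form.

2(4dfp + 2df + 2dp + d + 2fp + f + p) + 1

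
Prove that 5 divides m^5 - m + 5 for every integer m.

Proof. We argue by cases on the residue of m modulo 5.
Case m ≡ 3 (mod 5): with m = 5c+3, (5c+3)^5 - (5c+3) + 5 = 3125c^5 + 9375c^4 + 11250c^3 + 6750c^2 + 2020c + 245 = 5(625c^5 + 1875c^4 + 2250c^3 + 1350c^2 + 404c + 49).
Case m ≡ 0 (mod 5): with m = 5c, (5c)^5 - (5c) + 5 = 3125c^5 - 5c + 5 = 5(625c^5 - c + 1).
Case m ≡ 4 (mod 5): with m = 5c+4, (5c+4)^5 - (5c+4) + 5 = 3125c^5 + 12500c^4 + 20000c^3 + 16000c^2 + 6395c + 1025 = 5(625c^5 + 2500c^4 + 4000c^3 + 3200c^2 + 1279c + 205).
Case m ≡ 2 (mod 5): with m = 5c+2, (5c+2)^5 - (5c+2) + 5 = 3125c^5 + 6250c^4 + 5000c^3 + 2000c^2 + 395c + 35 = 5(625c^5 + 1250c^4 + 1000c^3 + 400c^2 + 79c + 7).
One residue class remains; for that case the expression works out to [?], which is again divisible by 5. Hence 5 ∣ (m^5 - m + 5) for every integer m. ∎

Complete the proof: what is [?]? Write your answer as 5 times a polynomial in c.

5(625c^5 + 625c^4 + 250c^3 + 50c^2 + 4c + 1)

Only m ≡ 1 (mod 5) is unaccounted for. Put m = 5c+1:
(5c+1)^5 - (5c+1) + 5 expands to 3125c^5 + 3125c^4 + 1250c^3 + 250c^2 + 20c + 5,
and factoring out 5 leaves 5(625c^5 + 625c^4 + 250c^3 + 50c^2 + 4c + 1).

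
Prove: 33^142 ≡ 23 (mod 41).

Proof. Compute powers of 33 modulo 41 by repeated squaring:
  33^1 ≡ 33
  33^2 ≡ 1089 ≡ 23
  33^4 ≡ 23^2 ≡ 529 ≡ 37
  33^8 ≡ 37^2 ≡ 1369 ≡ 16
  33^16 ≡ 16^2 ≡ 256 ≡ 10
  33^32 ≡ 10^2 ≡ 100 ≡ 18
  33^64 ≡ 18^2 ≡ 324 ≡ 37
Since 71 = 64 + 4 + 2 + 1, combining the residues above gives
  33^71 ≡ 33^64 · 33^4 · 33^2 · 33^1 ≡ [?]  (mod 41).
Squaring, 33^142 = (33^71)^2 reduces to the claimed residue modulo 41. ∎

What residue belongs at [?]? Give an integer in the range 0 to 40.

8

33^64 · 33^4 · 33^2 · 33^1 ≡ 37 · 37 · 23 · 33 = 1039071.
1039071 mod 41 = 8, so 33^71 ≡ 8 (mod 41).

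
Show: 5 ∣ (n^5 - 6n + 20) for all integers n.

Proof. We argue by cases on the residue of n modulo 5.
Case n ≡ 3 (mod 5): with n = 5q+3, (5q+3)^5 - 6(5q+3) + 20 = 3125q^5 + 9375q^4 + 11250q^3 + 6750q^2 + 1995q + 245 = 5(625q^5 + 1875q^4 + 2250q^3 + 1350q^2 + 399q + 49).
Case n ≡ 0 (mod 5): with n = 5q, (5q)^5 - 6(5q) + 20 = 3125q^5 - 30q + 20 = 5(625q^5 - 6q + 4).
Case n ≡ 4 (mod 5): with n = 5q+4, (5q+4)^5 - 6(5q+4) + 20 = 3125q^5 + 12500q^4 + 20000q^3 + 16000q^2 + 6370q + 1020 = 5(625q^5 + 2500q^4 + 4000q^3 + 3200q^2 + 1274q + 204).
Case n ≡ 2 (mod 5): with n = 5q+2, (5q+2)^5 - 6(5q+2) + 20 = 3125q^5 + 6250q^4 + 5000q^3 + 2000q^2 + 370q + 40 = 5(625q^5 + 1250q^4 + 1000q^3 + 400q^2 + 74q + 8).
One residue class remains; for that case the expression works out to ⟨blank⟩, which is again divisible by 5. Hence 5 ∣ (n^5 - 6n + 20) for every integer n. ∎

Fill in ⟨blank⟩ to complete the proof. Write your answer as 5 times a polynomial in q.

5(625q^5 + 625q^4 + 250q^3 + 50q^2 - q + 3)

The residues treated are {3, 0, 4, 2}, so the missing case is n ≡ 1 (mod 5); write n = 5q+1.
Then (5q+1)^5 - 6(5q+1) + 20 = 3125q^5 + 3125q^4 + 1250q^3 + 250q^2 - 5q + 15 = 5(625q^5 + 625q^4 + 250q^3 + 50q^2 - q + 3).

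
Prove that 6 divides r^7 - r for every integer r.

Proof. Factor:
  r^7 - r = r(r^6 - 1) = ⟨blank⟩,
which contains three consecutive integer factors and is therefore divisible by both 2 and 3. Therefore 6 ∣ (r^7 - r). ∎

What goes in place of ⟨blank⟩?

r^6 - 1 = (r^2 - 1)(r^4 + r^2 + 1), and r^2 - 1 = (r-1)(r+1).
So r(r^6 - 1) = (r - 1)r(r + 1)(r^4 + r^2 + 1).

(r - 1)r(r + 1)(r^4 + r^2 + 1)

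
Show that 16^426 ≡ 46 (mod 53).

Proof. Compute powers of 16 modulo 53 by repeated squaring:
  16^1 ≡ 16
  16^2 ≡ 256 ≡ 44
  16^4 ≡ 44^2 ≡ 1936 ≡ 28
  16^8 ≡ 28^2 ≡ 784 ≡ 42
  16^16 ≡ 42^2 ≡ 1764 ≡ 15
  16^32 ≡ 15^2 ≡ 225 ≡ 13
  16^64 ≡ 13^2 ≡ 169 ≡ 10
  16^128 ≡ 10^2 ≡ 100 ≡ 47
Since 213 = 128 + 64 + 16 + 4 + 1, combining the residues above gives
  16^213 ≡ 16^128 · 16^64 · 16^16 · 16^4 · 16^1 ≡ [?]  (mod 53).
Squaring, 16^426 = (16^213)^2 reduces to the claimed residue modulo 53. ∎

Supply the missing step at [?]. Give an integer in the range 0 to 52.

24

Multiply the listed residues: 47 · 10 · 15 · 28 · 16 = 470 → 7050 → 197400 → 3158400.
Reducing modulo 53: 3158400 = 59592·53 + 24, so 16^213 ≡ 24.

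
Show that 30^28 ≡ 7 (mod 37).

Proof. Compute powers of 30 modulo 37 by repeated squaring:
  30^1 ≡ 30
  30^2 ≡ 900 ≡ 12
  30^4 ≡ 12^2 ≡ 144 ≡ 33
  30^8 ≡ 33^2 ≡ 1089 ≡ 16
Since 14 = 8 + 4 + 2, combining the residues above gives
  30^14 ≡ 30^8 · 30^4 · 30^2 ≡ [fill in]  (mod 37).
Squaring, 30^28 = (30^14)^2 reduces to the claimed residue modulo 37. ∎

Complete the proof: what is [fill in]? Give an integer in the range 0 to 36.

Multiply the listed residues: 16 · 33 · 12 = 528 → 6336.
Reducing modulo 37: 6336 = 171·37 + 9, so 30^14 ≡ 9.

9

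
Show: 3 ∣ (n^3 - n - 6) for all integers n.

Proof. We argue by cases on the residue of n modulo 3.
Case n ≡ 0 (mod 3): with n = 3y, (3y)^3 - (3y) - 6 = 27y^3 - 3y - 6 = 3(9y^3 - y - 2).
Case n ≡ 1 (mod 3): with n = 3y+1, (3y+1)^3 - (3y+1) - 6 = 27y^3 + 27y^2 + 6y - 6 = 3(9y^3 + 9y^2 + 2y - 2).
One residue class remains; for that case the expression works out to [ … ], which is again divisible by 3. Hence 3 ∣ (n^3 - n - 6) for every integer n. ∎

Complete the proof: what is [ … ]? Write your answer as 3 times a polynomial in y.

Only n ≡ 2 (mod 3) is unaccounted for. Put n = 3y+2:
(3y+2)^3 - (3y+2) - 6 expands to 27y^3 + 54y^2 + 33y,
and factoring out 3 leaves 3(9y^3 + 18y^2 + 11y).

3(9y^3 + 18y^2 + 11y)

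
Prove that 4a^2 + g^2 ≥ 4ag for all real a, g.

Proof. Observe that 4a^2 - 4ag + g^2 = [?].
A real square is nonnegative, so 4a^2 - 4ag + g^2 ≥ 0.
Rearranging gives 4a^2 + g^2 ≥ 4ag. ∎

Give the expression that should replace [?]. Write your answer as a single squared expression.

(2a - g)^2

The leading and trailing coefficients are 2^2 and 1^2, and 4 = 2·2·1, so the trinomial is (2a - g)^2.
Hence 4a^2 - 4ag + g^2 ≥ 0.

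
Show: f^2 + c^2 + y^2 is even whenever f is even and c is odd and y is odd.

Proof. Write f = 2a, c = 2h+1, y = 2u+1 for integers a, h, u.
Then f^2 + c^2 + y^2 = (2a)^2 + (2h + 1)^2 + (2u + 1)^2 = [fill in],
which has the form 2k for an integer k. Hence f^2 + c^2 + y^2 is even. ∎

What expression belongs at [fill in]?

Expanding: (2a)^2 + (2h + 1)^2 + (2u + 1)^2 = 4a^2 + 4h^2 + 4h + 4u^2 + 4u + 2.
Every term is even; pulling out the factor of 2 gives 2(2a^2 + 2h^2 + 2h + 2u^2 + 2u + 1).

2(2a^2 + 2h^2 + 2h + 2u^2 + 2u + 1)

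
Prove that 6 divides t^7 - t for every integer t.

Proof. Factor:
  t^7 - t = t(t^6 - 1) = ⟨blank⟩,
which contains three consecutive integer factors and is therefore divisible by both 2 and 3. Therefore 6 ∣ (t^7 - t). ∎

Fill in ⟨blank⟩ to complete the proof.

(t - 1)t(t + 1)(t^4 + t^2 + 1)

t^6 - 1 = (t^2 - 1)(t^4 + t^2 + 1), and t^2 - 1 = (t-1)(t+1).
So t(t^6 - 1) = (t - 1)t(t + 1)(t^4 + t^2 + 1).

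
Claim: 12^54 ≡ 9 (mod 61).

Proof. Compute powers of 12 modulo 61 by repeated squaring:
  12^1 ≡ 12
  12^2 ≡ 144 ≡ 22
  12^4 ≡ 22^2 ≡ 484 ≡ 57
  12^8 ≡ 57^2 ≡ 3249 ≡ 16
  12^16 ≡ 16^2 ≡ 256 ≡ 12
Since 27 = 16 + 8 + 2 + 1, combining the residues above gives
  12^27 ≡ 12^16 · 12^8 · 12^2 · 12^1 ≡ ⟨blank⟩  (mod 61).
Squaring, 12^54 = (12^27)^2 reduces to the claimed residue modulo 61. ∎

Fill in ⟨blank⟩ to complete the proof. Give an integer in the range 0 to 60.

Multiply the listed residues: 12 · 16 · 22 · 12 = 192 → 4224 → 50688.
Reducing modulo 61: 50688 = 830·61 + 58, so 12^27 ≡ 58.

58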